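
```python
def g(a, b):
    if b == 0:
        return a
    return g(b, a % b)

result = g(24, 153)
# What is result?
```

g(24, 153) -> g(153, 24) -> g(24, 9) -> g(9, 6) -> g(6, 3) -> g(3, 0) -> 3

Answer: 3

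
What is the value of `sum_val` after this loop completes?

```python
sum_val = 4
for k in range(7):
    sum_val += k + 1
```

Start at 4, add 1 to 7 = 32
`sum_val` takes the values: 4 → 5 → 7 → 10 → 14 → 19 → 25 → 32

Answer: 32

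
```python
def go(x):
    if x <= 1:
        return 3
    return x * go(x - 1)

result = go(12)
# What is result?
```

go(12) = 12 * 11 * 10 * 9 * 8 * 7 * 6 * 5 * 4 * 3 * 2 * 3 = 1437004800

Answer: 1437004800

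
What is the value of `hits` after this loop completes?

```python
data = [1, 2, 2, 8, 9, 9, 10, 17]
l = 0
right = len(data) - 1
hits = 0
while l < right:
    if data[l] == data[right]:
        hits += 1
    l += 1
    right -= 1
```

Count matching pairs from ends
`hits` takes the values: 0

Answer: 0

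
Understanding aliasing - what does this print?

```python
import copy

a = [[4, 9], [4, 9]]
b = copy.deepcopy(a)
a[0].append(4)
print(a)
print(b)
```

Key concept: deep copy is fully independent.
Step by step:
`a = [[4, 9], [4, 9]]` → a = [[4, 9], [4, 9]]
`b = copy.deepcopy(a)` → b = [[4, 9], [4, 9]]
`a[0].append(4)` → a = [[4, 9, 4], [4, 9]]
`print(a)` → prints [[4, 9, 4], [4, 9]]
`print(b)` → prints [[4, 9], [4, 9]]

Answer:
[[4, 9, 4], [4, 9]]
[[4, 9], [4, 9]]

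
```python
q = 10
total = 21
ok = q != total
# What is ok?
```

Trace:
`q = 10` → q = 10
`total = 21` → total = 21
`ok = q != total` → ok = True
So ok = True

Answer: True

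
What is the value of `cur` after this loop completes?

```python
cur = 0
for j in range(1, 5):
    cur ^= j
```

XOR of 1 to 4
`cur` takes the values: 0 → 1 → 3 → 0 → 4

Answer: 4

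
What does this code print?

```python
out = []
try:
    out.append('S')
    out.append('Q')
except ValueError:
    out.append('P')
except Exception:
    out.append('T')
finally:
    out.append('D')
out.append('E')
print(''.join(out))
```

Execution trace: 'S' (try body) → 'Q' (try body, no exception) → 'D' (finally) → 'E' (after the try/except). Output: SQDE

Answer: SQDE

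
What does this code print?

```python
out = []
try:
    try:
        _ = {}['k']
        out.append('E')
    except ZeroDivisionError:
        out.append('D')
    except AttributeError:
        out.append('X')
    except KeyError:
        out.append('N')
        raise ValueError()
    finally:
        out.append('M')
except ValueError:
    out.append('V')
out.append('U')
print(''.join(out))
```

Execution trace: 'N' (inner except KeyError) → 'M' (inner finally) → 'V' (outer except ValueError) → 'U' (after the try/except). Output: NMVU

Answer: NMVU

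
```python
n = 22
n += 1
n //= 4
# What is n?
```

Trace:
`n = 22` → n = 22
`n += 1` → n = 23
`n //= 4` → n = 5
So n = 5

Answer: 5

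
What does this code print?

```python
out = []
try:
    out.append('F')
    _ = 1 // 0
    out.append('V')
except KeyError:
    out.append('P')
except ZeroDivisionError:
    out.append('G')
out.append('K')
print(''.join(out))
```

Execution trace: 'F' (try body) → 'G' (except ZeroDivisionError) → 'K' (after the try/except). Output: FGK

Answer: FGK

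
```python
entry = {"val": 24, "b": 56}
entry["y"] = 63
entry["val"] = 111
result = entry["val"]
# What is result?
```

Trace:
`entry = {"val": 24, "b": 56}` → entry = {'val': 24, 'b': 56}
`entry["y"] = 63` → entry = {'val': 24, 'b': 56, 'y': 63}
`entry["val"] = 111` → entry = {'val': 111, 'b': 56, 'y': 63}
`result = entry["val"]` → result = 111
So result = 111

Answer: 111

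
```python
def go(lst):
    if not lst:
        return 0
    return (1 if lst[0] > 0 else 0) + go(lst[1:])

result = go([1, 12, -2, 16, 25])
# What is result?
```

Count of positive elements in [1, 12, -2, 16, 25] = 4

Answer: 4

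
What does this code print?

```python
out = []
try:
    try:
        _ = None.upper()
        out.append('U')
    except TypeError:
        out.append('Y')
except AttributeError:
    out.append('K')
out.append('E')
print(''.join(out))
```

Execution trace: 'K' (outer except AttributeError) → 'E' (after the try/except). Output: KE

Answer: KE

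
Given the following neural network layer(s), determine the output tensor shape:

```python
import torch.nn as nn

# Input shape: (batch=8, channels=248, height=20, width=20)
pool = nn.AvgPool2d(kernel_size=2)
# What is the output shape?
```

Input: (8, 248, 20, 20) -> Output: (8, 248, 10, 10)

Answer: (8, 248, 10, 10)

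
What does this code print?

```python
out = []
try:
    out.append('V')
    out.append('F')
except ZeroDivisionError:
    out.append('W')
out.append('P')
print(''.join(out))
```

Execution trace: 'V' (try body) → 'F' (try body, no exception) → 'P' (after the try/except). Output: VFP

Answer: VFP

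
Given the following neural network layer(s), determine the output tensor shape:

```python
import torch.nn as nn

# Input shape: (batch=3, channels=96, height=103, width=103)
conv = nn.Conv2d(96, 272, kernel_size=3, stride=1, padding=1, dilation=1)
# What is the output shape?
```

Input: (3, 96, 103, 103) -> Output: (3, 272, 103, 103)

Answer: (3, 272, 103, 103)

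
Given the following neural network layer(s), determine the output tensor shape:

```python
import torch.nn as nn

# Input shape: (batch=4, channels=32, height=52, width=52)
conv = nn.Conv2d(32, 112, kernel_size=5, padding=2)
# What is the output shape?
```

Input: (4, 32, 52, 52) -> Output: (4, 112, 52, 52)

Answer: (4, 112, 52, 52)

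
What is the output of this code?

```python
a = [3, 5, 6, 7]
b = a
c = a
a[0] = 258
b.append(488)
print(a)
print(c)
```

Key concept: multiple aliases.
Step by step:
`a = [3, 5, 6, 7]` → a = [3, 5, 6, 7]
`b = a` → b = [3, 5, 6, 7] (same object as a)
`c = a` → c = [3, 5, 6, 7] (same object as a, b)
`a[0] = 258` → a = [258, 5, 6, 7] (same object as b, c); b = [258, 5, 6, 7] (same object as a, c); c = [258, 5, 6, 7] (same object as a, b)
`b.append(488)` → a = [258, 5, 6, 7, 488] (same object as b, c); b = [258, 5, 6, 7, 488] (same object as a, c); c = [258, 5, 6, 7, 488] (same object as a, b)
`print(a)` → prints [258, 5, 6, 7, 488]
`print(c)` → prints [258, 5, 6, 7, 488]

Answer:
[258, 5, 6, 7, 488]
[258, 5, 6, 7, 488]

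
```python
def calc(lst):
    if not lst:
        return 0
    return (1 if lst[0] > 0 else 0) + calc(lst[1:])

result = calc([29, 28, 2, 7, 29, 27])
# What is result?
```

Count of positive elements in [29, 28, 2, 7, 29, 27] = 6

Answer: 6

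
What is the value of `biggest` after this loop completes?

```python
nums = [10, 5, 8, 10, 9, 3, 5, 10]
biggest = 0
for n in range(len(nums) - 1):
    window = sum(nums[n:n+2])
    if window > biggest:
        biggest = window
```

Max sum of 2-element window in [10, 5, 8, 10, 9, 3, 5, 10]
`biggest` takes the values: 0 → 15 → 18 → 19

Answer: 19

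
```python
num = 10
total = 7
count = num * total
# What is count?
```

Trace:
`num = 10` → num = 10
`total = 7` → total = 7
`count = num * total` → count = 70
So count = 70

Answer: 70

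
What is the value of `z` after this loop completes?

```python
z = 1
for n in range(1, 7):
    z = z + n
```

Start at 1, add 1 through 6
`z` takes the values: 1 → 2 → 4 → 7 → 11 → 16 → 22

Answer: 22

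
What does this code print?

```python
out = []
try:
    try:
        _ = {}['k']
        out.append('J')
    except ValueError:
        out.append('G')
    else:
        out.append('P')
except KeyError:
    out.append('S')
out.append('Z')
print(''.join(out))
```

Execution trace: 'S' (outer except KeyError) → 'Z' (after the try/except). Output: SZ

Answer: SZ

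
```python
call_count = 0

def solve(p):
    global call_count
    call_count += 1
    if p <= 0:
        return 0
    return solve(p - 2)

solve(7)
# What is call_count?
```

Linear recursion stepping by 2: 5 calls from p=7 down to ≤0.

Answer: 5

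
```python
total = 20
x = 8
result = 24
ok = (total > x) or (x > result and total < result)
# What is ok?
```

Trace:
`total = 20` → total = 20
`x = 8` → x = 8
`result = 24` → result = 24
`ok = (total > x) or (x > result and total < result)` → ok = True
So ok = True

Answer: True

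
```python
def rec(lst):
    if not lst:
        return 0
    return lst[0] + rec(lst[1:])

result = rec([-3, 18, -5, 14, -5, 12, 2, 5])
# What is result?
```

(-3) + 18 + (-5) + 14 + (-5) + 12 + 2 + 5 + 0 = 38

Answer: 38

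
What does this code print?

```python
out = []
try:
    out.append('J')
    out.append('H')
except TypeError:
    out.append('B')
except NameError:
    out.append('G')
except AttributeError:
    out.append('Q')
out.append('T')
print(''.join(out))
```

Execution trace: 'J' (try body) → 'H' (try body, no exception) → 'T' (after the try/except). Output: JHT

Answer: JHT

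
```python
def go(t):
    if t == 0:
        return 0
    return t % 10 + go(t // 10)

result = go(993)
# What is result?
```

Sum of digits of 993: 3 + 9 + 9 = 21

Answer: 21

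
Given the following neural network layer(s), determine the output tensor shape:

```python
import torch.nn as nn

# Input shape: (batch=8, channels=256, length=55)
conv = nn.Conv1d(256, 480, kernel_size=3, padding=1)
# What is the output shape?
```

Input: (8, 256, 55) -> Output: (8, 480, 55)

Answer: (8, 480, 55)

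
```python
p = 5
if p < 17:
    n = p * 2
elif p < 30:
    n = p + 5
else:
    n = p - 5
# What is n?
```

Trace:
`p = 5` → p = 5
`if p < 17: ...` → p < 17 is True → n = 10
So n = 10

Answer: 10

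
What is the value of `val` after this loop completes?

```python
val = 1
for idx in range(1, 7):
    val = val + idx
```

Start at 1, add 1 through 6
`val` takes the values: 1 → 2 → 4 → 7 → 11 → 16 → 22

Answer: 22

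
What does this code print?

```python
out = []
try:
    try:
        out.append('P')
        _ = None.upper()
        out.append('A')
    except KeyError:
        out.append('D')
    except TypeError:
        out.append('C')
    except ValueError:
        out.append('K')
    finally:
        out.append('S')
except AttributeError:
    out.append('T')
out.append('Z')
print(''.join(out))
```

Execution trace: 'P' (try body) → 'S' (finally) → 'T' (outer except AttributeError) → 'Z' (after the try/except). Output: PSTZ

Answer: PSTZ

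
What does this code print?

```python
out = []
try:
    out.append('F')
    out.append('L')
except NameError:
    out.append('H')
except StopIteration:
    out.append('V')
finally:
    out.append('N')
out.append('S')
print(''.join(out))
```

Execution trace: 'F' (try body) → 'L' (try body, no exception) → 'N' (finally) → 'S' (after the try/except). Output: FLNS

Answer: FLNS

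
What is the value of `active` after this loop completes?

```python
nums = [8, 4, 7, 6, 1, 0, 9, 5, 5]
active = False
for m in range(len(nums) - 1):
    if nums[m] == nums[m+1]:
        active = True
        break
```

Check consecutive duplicates in [8, 4, 7, 6, 1, 0, 9, 5, 5]
`active` takes the values: False → True

Answer: True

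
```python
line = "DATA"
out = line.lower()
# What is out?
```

Trace:
`line = "DATA"` → line = 'DATA'
`out = line.lower()` → out = 'data'
So out = 'data'

Answer: 'data'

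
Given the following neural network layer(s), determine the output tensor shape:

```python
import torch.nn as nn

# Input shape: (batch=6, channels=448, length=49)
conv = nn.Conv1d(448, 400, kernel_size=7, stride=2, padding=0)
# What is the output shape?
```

Input: (6, 448, 49) -> Output: (6, 400, 22)

Answer: (6, 400, 22)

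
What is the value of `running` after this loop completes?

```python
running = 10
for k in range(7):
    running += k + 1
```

Start at 10, add 1 to 7 = 38
`running` takes the values: 10 → 11 → 13 → 16 → 20 → 25 → 31 → 38

Answer: 38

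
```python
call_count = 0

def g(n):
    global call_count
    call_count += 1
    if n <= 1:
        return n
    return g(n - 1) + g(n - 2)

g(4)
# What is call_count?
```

Calls(n) = 1 + Calls(n-1) + Calls(n-2); Calls(0)=Calls(1)=1. For n=4 this gives 9.

Answer: 9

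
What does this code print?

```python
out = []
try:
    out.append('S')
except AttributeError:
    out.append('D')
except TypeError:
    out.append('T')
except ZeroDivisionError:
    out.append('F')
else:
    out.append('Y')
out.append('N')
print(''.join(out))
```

Execution trace: 'S' (try body, no exception) → 'Y' (else) → 'N' (after the try/except). Output: SYN

Answer: SYN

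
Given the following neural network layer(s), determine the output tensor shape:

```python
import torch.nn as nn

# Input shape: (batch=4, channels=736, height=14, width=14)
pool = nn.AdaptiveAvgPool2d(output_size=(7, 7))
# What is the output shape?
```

Input: (4, 736, 14, 14) -> Output: (4, 736, 7, 7)

Answer: (4, 736, 7, 7)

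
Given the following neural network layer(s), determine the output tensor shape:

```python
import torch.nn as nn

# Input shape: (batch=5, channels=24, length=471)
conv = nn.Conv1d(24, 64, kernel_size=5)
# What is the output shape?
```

Input: (5, 24, 471) -> Output: (5, 64, 467)

Answer: (5, 64, 467)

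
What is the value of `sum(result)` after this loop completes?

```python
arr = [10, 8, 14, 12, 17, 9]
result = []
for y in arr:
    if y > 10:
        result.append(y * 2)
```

Sum of doubled values > 10
`result` takes the values: [] → [28] → [28, 24] → [28, 24, 34]
So `sum(result)` = 86

Answer: 86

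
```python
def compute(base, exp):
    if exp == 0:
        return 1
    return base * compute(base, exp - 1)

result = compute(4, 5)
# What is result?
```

compute(4, 5) = 4 * 4 * 4 * 4 * 4 = 1024

Answer: 1024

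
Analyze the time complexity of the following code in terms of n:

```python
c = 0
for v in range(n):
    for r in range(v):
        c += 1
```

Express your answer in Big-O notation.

Each loop level contributes: n × n. Multiplying the contributions gives O(n^2).

Answer: O(n^2)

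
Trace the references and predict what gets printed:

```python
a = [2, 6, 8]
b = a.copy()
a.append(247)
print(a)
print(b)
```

Key concept: list.copy() creates independent copy.
Step by step:
`a = [2, 6, 8]` → a = [2, 6, 8]
`b = a.copy()` → b = [2, 6, 8]
`a.append(247)` → a = [2, 6, 8, 247]
`print(a)` → prints [2, 6, 8, 247]
`print(b)` → prints [2, 6, 8]

Answer:
[2, 6, 8, 247]
[2, 6, 8]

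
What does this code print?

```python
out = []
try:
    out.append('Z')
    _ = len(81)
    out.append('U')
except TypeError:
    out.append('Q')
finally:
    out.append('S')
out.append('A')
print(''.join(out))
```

Execution trace: 'Z' (try body) → 'Q' (except TypeError) → 'S' (finally) → 'A' (after the try/except). Output: ZQSA

Answer: ZQSA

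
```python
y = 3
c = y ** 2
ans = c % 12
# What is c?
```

Trace:
`y = 3` → y = 3
`c = y ** 2` → c = 9
`ans = c % 12` → ans = 9
So c = 9

Answer: 9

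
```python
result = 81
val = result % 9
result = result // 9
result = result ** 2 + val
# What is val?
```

Trace:
`result = 81` → result = 81
`val = result % 9` → val = 0
`result = result // 9` → result = 9
`result = result ** 2 + val` → result = 81
So val = 0

Answer: 0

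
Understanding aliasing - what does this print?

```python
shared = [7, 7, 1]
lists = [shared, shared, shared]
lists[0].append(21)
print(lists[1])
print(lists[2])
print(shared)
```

Key concept: list of same reference.
Step by step:
`shared = [7, 7, 1]` → shared = [7, 7, 1]
`lists = [shared, shared, shared]` → lists = [[7, 7, 1], [7, 7, 1], [7, 7, 1]]
`lists[0].append(21)` → shared = [7, 7, 1, 21]; lists = [[7, 7, 1, 21], [7, 7, 1, 21], [7, 7, 1, 21]]
`print(lists[1])` → prints [7, 7, 1, 21]
`print(lists[2])` → prints [7, 7, 1, 21]
`print(shared)` → prints [7, 7, 1, 21]

Answer:
[7, 7, 1, 21]
[7, 7, 1, 21]
[7, 7, 1, 21]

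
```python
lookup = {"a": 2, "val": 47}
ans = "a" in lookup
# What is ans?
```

Trace:
`lookup = {"a": 2, "val": 47}` → lookup = {'a': 2, 'val': 47}
`ans = "a" in lookup` → ans = True
So ans = True

Answer: True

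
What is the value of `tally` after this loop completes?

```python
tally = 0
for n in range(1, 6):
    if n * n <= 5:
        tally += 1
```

Count numbers where n² ≤ 5
`tally` takes the values: 0 → 1 → 2

Answer: 2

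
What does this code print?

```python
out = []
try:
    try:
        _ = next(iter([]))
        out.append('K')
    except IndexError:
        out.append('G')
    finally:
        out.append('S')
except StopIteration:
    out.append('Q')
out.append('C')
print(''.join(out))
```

Execution trace: 'S' (inner finally) → 'Q' (outer except StopIteration) → 'C' (after the try/except). Output: SQC

Answer: SQC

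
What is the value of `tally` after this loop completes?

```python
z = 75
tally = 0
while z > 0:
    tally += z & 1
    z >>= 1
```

Count set bits in 75 (binary: 0b1001011)
`tally` takes the values: 0 → 1 → 2 → 3 → 4

Answer: 4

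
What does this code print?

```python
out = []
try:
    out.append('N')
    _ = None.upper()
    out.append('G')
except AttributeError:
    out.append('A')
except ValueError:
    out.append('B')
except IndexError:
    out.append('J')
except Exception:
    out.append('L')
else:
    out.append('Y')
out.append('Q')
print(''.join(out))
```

Execution trace: 'N' (try body) → 'A' (except AttributeError) → 'Q' (after the try/except). Output: NAQ

Answer: NAQ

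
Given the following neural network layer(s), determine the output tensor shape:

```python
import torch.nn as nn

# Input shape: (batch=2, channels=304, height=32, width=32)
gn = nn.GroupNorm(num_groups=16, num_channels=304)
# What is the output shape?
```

Input: (2, 304, 32, 32) -> Output: (2, 304, 32, 32)

Answer: (2, 304, 32, 32)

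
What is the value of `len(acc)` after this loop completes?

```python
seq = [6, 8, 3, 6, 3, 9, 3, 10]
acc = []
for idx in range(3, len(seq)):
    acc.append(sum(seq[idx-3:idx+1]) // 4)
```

Number of 4-element averages
`acc` takes the values: [] → [5] → [5, 5] → [5, 5, 5] → [5, 5, 5, 5] → [5, 5, 5, 5, 6]
So `len(acc)` = 5

Answer: 5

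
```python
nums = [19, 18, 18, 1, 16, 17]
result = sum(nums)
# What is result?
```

Trace:
`nums = [19, 18, 18, 1, 16, 17]` → nums = [19, 18, 18, 1, 16, 17]
`result = sum(nums)` → result = 89
So result = 89

Answer: 89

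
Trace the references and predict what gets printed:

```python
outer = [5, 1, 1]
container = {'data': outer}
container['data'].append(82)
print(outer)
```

Key concept: dict holds reference to list.
Step by step:
`outer = [5, 1, 1]` → outer = [5, 1, 1]
`container = {'data': outer}` → container = {'data': [5, 1, 1]}
`container['data'].append(82)` → outer = [5, 1, 1, 82]; container = {'data': [5, 1, 1, 82]}
`print(outer)` → prints [5, 1, 1, 82]

Answer: [5, 1, 1, 82]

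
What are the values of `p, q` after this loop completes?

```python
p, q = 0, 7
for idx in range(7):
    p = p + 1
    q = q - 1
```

p goes 0→7, q goes 7→0
`p, q` takes the values: (0, 7) → (1, 7) → (1, 6) → (2, 6) → (2, 5) → (3, 5) → (3, 4) → (4, 4) → (4, 3) → (5, 3) → (5, 2) → (6, 2) → (6, 1) → (7, 1) → (7, 0)

Answer: 7, 0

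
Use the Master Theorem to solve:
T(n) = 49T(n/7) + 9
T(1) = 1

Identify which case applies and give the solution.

a=49, b=7, f(n)=9. log_7(49) = 2. Since c=0 < 2, Case 1 applies: T(n) = Θ(n^log_b(a)) = O(n^2).

Answer: O(n^2) - Case 1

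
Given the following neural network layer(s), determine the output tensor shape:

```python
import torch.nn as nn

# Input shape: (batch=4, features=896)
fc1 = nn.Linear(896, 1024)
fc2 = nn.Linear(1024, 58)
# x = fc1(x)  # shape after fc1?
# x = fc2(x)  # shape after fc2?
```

Input: (4, 896) -> after fc1: (4, 1024) -> Output: (4, 58)

Answer: (4, 58)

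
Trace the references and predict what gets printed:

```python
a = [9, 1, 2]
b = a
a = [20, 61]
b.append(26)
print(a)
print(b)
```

Key concept: rebinding vs mutation: a is rebound to a new list, b still points at the original.
Step by step:
`a = [9, 1, 2]` → a = [9, 1, 2]
`b = a` → b = [9, 1, 2] (same object as a)
`a = [20, 61]` → a = [20, 61]
`b.append(26)` → b = [9, 1, 2, 26]
`print(a)` → prints [20, 61]
`print(b)` → prints [9, 1, 2, 26]

Answer:
[20, 61]
[9, 1, 2, 26]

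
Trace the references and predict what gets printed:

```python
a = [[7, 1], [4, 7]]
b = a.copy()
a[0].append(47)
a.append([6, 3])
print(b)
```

Key concept: shallow copy with nested lists.
Step by step:
`a = [[7, 1], [4, 7]]` → a = [[7, 1], [4, 7]]
`b = a.copy()` → b = [[7, 1], [4, 7]]
`a[0].append(47)` → a = [[7, 1, 47], [4, 7]]; b = [[7, 1, 47], [4, 7]]
`a.append([6, 3])` → a = [[7, 1, 47], [4, 7], [6, 3]]
`print(b)` → prints [[7, 1, 47], [4, 7]]

Answer: [[7, 1, 47], [4, 7]]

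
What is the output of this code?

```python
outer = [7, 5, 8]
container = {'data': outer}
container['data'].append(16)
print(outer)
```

Key concept: dict holds reference to list.
Step by step:
`outer = [7, 5, 8]` → outer = [7, 5, 8]
`container = {'data': outer}` → container = {'data': [7, 5, 8]}
`container['data'].append(16)` → outer = [7, 5, 8, 16]; container = {'data': [7, 5, 8, 16]}
`print(outer)` → prints [7, 5, 8, 16]

Answer: [7, 5, 8, 16]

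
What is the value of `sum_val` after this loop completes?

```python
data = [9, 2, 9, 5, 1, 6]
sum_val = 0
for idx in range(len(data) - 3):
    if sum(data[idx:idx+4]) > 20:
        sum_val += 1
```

Count windows with sum > 20
`sum_val` takes the values: 0 → 1 → 2

Answer: 2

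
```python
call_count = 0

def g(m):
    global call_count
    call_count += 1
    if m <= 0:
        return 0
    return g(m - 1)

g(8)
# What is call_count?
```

Linear recursion stepping by 1: 9 calls from m=8 down to ≤0.

Answer: 9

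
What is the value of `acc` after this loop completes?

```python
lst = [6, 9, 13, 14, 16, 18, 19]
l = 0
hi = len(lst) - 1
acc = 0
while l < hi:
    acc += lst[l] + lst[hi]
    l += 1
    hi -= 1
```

Sum of pairs from ends
`acc` takes the values: 0 → 25 → 52 → 81

Answer: 81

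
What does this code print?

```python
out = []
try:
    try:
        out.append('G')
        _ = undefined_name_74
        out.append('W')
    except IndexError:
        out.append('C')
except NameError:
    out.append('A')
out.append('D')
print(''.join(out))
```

Execution trace: 'G' (inner try body) → 'A' (outer except NameError) → 'D' (after the try/except). Output: GAD

Answer: GAD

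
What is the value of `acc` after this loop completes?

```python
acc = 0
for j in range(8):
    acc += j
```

Sum of 0 to 7 = 28
`acc` takes the values: 0 → 1 → 3 → 6 → 10 → 15 → 21 → 28

Answer: 28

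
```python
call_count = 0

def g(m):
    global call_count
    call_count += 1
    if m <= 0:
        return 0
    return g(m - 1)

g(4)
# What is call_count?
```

Linear recursion stepping by 1: 5 calls from m=4 down to ≤0.

Answer: 5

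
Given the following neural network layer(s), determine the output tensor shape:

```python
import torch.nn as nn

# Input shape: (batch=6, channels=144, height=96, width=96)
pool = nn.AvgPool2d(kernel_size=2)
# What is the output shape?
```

Input: (6, 144, 96, 96) -> Output: (6, 144, 48, 48)

Answer: (6, 144, 48, 48)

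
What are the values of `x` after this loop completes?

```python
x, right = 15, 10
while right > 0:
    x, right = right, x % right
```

GCD of 15 and 10
`x` takes the values: 15 → 10 → 5

Answer: 5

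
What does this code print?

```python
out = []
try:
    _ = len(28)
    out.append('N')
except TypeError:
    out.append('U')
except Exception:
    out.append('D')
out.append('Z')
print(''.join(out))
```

Execution trace: 'U' (except TypeError) → 'Z' (after the try/except). Output: UZ

Answer: UZ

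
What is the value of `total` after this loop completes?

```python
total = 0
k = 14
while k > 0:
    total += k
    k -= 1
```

Sum 14 down to 1
`total` takes the values: 0 → 14 → 27 → 39 → 50 → 60 → 69 → 77 → 84 → 90 → 95 → 99 → 102 → 104 → 105

Answer: 105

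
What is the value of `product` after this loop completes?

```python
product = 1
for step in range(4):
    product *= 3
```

3^4 = 81
`product` takes the values: 1 → 3 → 9 → 27 → 81

Answer: 81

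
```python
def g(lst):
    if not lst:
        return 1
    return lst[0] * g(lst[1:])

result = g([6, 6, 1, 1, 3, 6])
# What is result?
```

Product over [6, 6, 1, 1, 3, 6] = 6 * 6 * 1 * 1 * 3 * 6 = 648

Answer: 648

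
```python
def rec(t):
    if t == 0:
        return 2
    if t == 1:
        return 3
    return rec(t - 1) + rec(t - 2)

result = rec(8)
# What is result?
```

Build up from base cases: rec(0)=2, rec(1)=3, rec(2)=5, rec(3)=8, rec(4)=13, rec(5)=21, rec(6)=34, ..., rec(8)=89

Answer: 89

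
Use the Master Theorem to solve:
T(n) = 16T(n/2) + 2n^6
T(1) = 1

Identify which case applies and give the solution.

a=16, b=2, f(n)=2n^6. log_2(16) = 4. Since c=6 > 4 and the regularity condition holds (16(n/2)^6 = (16/2^6)n^6 with 16/2^6 < 1), Case 3 applies: T(n) = Θ(f(n)) = O(n^6).

Answer: O(n^6) - Case 3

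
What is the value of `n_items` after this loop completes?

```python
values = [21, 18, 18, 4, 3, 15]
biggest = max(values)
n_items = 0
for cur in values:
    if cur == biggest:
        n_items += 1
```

Count of max value 21 in [21, 18, 18, 4, 3, 15]
`n_items` takes the values: 0 → 1

Answer: 1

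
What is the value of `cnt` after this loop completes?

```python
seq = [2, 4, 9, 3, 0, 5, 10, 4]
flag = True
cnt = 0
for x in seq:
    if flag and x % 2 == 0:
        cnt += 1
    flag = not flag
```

Count even values at even positions
`cnt` takes the values: 0 → 1 → 2 → 3

Answer: 3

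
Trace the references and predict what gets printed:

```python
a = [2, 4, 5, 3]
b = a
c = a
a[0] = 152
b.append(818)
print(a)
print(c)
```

Key concept: multiple aliases.
Step by step:
`a = [2, 4, 5, 3]` → a = [2, 4, 5, 3]
`b = a` → b = [2, 4, 5, 3] (same object as a)
`c = a` → c = [2, 4, 5, 3] (same object as a, b)
`a[0] = 152` → a = [152, 4, 5, 3] (same object as b, c); b = [152, 4, 5, 3] (same object as a, c); c = [152, 4, 5, 3] (same object as a, b)
`b.append(818)` → a = [152, 4, 5, 3, 818] (same object as b, c); b = [152, 4, 5, 3, 818] (same object as a, c); c = [152, 4, 5, 3, 818] (same object as a, b)
`print(a)` → prints [152, 4, 5, 3, 818]
`print(c)` → prints [152, 4, 5, 3, 818]

Answer:
[152, 4, 5, 3, 818]
[152, 4, 5, 3, 818]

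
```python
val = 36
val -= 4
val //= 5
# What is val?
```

Trace:
`val = 36` → val = 36
`val -= 4` → val = 32
`val //= 5` → val = 6
So val = 6

Answer: 6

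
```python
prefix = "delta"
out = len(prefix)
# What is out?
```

Trace:
`prefix = "delta"` → prefix = 'delta'
`out = len(prefix)` → out = 5
So out = 5

Answer: 5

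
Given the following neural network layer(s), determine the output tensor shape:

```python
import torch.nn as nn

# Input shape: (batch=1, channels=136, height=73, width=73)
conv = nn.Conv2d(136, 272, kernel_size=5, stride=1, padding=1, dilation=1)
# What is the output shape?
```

Input: (1, 136, 73, 73) -> Output: (1, 272, 71, 71)

Answer: (1, 272, 71, 71)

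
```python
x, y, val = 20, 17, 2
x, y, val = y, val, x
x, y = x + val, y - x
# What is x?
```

Trace:
`x, y, val = 20, 17, 2` → x = 20; y = 17; val = 2
`x, y, val = y, val, x` → x = 17; y = 2; val = 20
`x, y = x + val, y - x` → x = 37; y = -15
So x = 37

Answer: 37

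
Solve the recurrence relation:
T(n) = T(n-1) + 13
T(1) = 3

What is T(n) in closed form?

Unrolling: T(n) = T(1) + 13·(n-1) = 3 + 13(n-1) = 13n - 10.

Answer: T(n) = 13n - 10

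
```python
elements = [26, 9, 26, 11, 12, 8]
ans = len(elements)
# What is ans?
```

Trace:
`elements = [26, 9, 26, 11, 12, 8]` → elements = [26, 9, 26, 11, 12, 8]
`ans = len(elements)` → ans = 6
So ans = 6

Answer: 6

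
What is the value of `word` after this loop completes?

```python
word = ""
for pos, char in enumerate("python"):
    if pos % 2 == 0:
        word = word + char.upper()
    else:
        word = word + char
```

Uppercase even positions in 'python'
`word` takes the values: "" → "P" → "Py" → "PyT" → "PyTh" → "PyThO" → "PyThOn"

Answer: "PyThOn"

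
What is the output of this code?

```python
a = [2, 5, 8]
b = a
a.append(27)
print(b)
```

Key concept: basic list aliasing.
Step by step:
`a = [2, 5, 8]` → a = [2, 5, 8]
`b = a` → b = [2, 5, 8] (same object as a)
`a.append(27)` → a = [2, 5, 8, 27] (same object as b); b = [2, 5, 8, 27] (same object as a)
`print(b)` → prints [2, 5, 8, 27]

Answer: [2, 5, 8, 27]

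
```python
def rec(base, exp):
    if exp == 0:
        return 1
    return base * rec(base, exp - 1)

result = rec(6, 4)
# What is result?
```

rec(6, 4) = 6 * 6 * 6 * 6 = 1296

Answer: 1296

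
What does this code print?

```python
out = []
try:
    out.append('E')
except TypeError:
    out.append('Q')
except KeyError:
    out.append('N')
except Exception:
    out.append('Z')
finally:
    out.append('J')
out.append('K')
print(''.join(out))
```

Execution trace: 'E' (try body, no exception) → 'J' (finally) → 'K' (after the try/except). Output: EJK

Answer: EJK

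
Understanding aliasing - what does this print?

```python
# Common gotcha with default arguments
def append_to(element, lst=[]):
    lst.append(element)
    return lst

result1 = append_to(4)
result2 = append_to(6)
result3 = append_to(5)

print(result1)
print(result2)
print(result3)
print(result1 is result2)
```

Key concept: mutable default argument gotcha.
Step by step:
`result1 = append_to(4)` → result1 = [4]
`result2 = append_to(6)` → result1 = [4, 6] (same object as result2); result2 = [4, 6] (same object as result1)
`result3 = append_to(5)` → result1 = [4, 6, 5] (same object as result2, result3); result2 = [4, 6, 5] (same object as result1, result3); result3 = [4, 6, 5] (same object as result1, result2)
`print(result1)` → prints [4, 6, 5]
`print(result2)` → prints [4, 6, 5]
`print(result3)` → prints [4, 6, 5]
`print(result1 is result2)` → prints True

Answer:
[4, 6, 5]
[4, 6, 5]
[4, 6, 5]
True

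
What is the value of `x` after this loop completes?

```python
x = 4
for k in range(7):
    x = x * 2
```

Multiply by 2, 7 times: 4 * 2^7 = 512
`x` takes the values: 4 → 8 → 16 → 32 → 64 → 128 → 256 → 512

Answer: 512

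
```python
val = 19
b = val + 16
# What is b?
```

Trace:
`val = 19` → val = 19
`b = val + 16` → b = 35
So b = 35

Answer: 35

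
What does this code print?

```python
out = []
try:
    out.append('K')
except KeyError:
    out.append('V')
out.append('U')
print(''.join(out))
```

Execution trace: 'K' (try body, no exception) → 'U' (after the try/except). Output: KU

Answer: KU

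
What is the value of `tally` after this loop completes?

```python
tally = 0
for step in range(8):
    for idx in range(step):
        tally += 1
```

Triangle number: 0+1+2+...+7
`tally` takes the values: 0 → 1 → 2 → 3 → 4 → 5 → 6 → 7 → 8 → 9 → 10 → 11 → 12 → 13 → 14 → 15 → 16 → 17 → 18 → 19 → 20 → 21 → 22 → 23 → 24 → 25 → 26 → 27 → 28

Answer: 28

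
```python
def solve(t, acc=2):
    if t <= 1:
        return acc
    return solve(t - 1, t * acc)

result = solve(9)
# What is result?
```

Accumulator trace (n, acc): (9, 2) -> (8, 18) -> (7, 144) -> (6, 1008) -> (5, 6048) -> (4, 30240) -> (3, 120960) -> (2, 362880) -> (1, 725760) -> return 725760

Answer: 725760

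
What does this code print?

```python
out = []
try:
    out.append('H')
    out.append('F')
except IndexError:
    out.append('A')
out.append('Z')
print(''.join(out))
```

Execution trace: 'H' (try body) → 'F' (try body, no exception) → 'Z' (after the try/except). Output: HFZ

Answer: HFZ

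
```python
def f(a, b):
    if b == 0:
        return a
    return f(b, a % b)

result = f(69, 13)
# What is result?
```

f(69, 13) -> f(13, 4) -> f(4, 1) -> f(1, 0) -> 1

Answer: 1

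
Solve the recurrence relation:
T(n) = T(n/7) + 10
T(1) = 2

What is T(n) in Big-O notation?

Each step divides n by 7 and adds 10. After log_7(n) steps we reach T(1)=2. So T(n) = 10·log_7(n) + 2 = O(log n).

Answer: O(log n)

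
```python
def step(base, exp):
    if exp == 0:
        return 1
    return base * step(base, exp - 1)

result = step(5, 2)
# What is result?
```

step(5, 2) = 5 * 5 = 25

Answer: 25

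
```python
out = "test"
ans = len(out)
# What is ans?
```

Trace:
`out = "test"` → out = 'test'
`ans = len(out)` → ans = 4
So ans = 4

Answer: 4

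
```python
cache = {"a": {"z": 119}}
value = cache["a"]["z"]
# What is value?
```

Trace:
`cache = {"a": {"z": 119}}` → cache = {'a': {'z': 119}}
`value = cache["a"]["z"]` → value = 119
So value = 119

Answer: 119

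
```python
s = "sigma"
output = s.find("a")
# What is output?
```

Trace:
`s = "sigma"` → s = 'sigma'
`output = s.find("a")` → output = 4
So output = 4

Answer: 4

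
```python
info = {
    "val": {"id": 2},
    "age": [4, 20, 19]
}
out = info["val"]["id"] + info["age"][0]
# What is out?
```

Trace:
`info = { ...` → info = {'val': {'id': 2}, 'age': [4, 20, 19]}
`out = info["val"]["id"] + info["age"][0]` → out = 6
So out = 6

Answer: 6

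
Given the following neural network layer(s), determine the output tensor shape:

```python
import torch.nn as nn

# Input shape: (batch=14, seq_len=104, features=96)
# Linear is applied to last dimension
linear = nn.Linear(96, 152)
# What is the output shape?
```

Input: (14, 104, 96) -> Output: (14, 104, 152)

Answer: (14, 104, 152)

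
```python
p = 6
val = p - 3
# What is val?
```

Trace:
`p = 6` → p = 6
`val = p - 3` → val = 3
So val = 3

Answer: 3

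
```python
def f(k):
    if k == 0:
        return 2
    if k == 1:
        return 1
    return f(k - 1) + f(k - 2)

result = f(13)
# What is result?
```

Build up from base cases: f(0)=2, f(1)=1, f(2)=3, f(3)=4, f(4)=7, f(5)=11, f(6)=18, ..., f(13)=521

Answer: 521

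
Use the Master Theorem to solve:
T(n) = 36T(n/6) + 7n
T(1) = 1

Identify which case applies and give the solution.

a=36, b=6, f(n)=7n. log_6(36) = 2. Since c=1 < 2, Case 1 applies: T(n) = Θ(n^log_b(a)) = O(n^2).

Answer: O(n^2) - Case 1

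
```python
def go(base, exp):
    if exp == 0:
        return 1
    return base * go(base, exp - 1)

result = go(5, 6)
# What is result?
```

go(5, 6) = 5 * 5 * 5 * 5 * 5 * 5 = 15625

Answer: 15625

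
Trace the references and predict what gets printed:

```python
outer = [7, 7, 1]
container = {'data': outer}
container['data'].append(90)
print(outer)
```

Key concept: dict holds reference to list.
Step by step:
`outer = [7, 7, 1]` → outer = [7, 7, 1]
`container = {'data': outer}` → container = {'data': [7, 7, 1]}
`container['data'].append(90)` → outer = [7, 7, 1, 90]; container = {'data': [7, 7, 1, 90]}
`print(outer)` → prints [7, 7, 1, 90]

Answer: [7, 7, 1, 90]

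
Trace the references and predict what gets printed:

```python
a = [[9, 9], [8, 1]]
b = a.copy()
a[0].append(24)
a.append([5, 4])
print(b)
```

Key concept: shallow copy with nested lists.
Step by step:
`a = [[9, 9], [8, 1]]` → a = [[9, 9], [8, 1]]
`b = a.copy()` → b = [[9, 9], [8, 1]]
`a[0].append(24)` → a = [[9, 9, 24], [8, 1]]; b = [[9, 9, 24], [8, 1]]
`a.append([5, 4])` → a = [[9, 9, 24], [8, 1], [5, 4]]
`print(b)` → prints [[9, 9, 24], [8, 1]]

Answer: [[9, 9, 24], [8, 1]]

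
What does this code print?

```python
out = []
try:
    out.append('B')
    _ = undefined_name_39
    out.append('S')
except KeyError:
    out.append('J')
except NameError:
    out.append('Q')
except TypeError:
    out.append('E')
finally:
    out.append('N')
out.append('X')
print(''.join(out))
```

Execution trace: 'B' (try body) → 'Q' (except NameError) → 'N' (finally) → 'X' (after the try/except). Output: BQNX

Answer: BQNX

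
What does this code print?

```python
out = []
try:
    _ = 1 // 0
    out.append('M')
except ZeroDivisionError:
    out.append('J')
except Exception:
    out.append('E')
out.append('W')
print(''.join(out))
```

Execution trace: 'J' (except ZeroDivisionError) → 'W' (after the try/except). Output: JW

Answer: JW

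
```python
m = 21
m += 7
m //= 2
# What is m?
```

Trace:
`m = 21` → m = 21
`m += 7` → m = 28
`m //= 2` → m = 14
So m = 14

Answer: 14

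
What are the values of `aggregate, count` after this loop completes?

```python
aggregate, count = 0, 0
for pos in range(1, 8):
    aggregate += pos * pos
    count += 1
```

Sum of squares and count
`aggregate, count` takes the values: (0, 0) → (1, 0) → (1, 1) → (5, 1) → (5, 2) → (14, 2) → (14, 3) → (30, 3) → (30, 4) → (55, 4) → (55, 5) → (91, 5) → (91, 6) → (140, 6) → (140, 7)

Answer: 140, 7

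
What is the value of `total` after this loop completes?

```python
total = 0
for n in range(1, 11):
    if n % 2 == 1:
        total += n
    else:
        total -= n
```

Add odd, subtract even
`total` takes the values: 0 → 1 → -1 → 2 → -2 → 3 → -3 → 4 → -4 → 5 → -5

Answer: -5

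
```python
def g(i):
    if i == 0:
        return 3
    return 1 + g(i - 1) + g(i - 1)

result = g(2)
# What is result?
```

g(i) = 1 + 2·g(i-1), g(0)=3. Closed form: (3+1)·2^2 - 1 = 15.

Answer: 15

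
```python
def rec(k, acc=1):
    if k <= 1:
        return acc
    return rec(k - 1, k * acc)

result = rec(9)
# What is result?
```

Accumulator trace (n, acc): (9, 1) -> (8, 9) -> (7, 72) -> (6, 504) -> (5, 3024) -> (4, 15120) -> (3, 60480) -> (2, 181440) -> (1, 362880) -> return 362880

Answer: 362880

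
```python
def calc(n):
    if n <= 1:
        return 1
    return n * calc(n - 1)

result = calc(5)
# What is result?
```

calc(5) = 5 * 4 * 3 * 2 * 1 = 120

Answer: 120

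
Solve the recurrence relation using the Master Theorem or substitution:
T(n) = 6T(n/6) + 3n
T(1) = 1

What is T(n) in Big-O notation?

By Master Theorem: a=6, b=6, f(n)=3n. Since log_6(6) = 1 and f(n) = Θ(n^1), Case 2 applies. T(n) = O(n log n).

Answer: O(n log n)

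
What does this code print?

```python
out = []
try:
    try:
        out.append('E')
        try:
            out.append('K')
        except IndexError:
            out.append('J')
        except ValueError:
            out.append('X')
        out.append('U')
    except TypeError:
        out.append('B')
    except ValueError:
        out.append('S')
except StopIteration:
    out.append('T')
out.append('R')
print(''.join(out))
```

Execution trace: 'E' (try body) → 'K' (inner try body, no exception) → 'U' (try body, no exception) → 'R' (after the try/except). Output: EKUR

Answer: EKUR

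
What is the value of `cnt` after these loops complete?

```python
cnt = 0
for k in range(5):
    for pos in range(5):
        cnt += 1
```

5 * 5 = 25
`cnt` takes the values: 0 → 1 → 2 → 3 → 4 → 5 → 6 → 7 → 8 → 9 → 10 → 11 → 12 → 13 → 14 → 15 → 16 → 17 → 18 → 19 → 20 → 21 → 22 → 23 → 24 → 25

Answer: 25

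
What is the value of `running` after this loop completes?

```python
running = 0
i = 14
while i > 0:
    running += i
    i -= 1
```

Sum 14 down to 1
`running` takes the values: 0 → 14 → 27 → 39 → 50 → 60 → 69 → 77 → 84 → 90 → 95 → 99 → 102 → 104 → 105

Answer: 105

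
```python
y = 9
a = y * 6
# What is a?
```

Trace:
`y = 9` → y = 9
`a = y * 6` → a = 54
So a = 54

Answer: 54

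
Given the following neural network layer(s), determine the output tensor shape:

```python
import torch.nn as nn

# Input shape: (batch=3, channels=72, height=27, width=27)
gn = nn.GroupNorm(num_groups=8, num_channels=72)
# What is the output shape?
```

Input: (3, 72, 27, 27) -> Output: (3, 72, 27, 27)

Answer: (3, 72, 27, 27)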